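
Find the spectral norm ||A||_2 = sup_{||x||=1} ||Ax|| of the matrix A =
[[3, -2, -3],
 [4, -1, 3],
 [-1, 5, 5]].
||A||_2 ≈ 8.2575 (= sqrt(largest eigenvalue of A^T A))

||A||_2 = sigma_max(A) = sqrt(lambda_max(A^T A)). Form the symmetric matrix M = A^T A =
[[26, -15, -2],
 [-15, 30, 28],
 [-2, 28, 43]].
Its characteristic polynomial (trace, sum of principal 2x2 minors, determinant of M give the coefficients) is
  p(λ) = det(λ I - M) = λ^3 - 99λ^2 + 2175λ - 5041.
No integer candidate from the rational root theorem (±divisors of 5041) is a root, so the roots are irrational. The cubic discriminant is Δ = 4495353552 > 0, so there are three distinct real roots. p(2) = -1079 and p(3) = 620 have opposite signs, so a root lies in (2, 3); Newton's method refines it to λ ≈ 2.6224. p(28) = 195 and p(29) = -836 have opposite signs, so a root lies in (28, 29); Newton's method refines it to λ ≈ 28.1912. p(68) = -485 and p(69) = 2204 have opposite signs, so a root lies in (68, 69); Newton's method refines it to λ ≈ 68.1864. Check (Vieta): the three roots sum to 99, matching tr M = 99.
So the eigenvalues of A^T A are ≈ 2.6224, 28.1912, 68.1864 (all ≥ 0, as they must be for A^T A). The largest is λ_max ≈ 68.1864, hence ||A||_2 = sqrt(λ_max) ≈ 8.2575.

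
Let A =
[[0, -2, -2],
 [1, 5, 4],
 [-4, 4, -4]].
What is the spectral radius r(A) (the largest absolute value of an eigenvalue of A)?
r(A) ≈ 6.7192

The eigenvalues of A are the roots of its characteristic polynomial. With M = A (coefficients from the trace, the sum of principal 2x2 minors, and det A):
  p(λ) = det(λ I - M) = λ^3 - λ^2 - 42λ + 24.
No integer candidate from the rational root theorem (±divisors of 24) is a root, so the roots are irrational. The cubic discriminant is Δ = 300804 > 0, so there are three distinct real roots. p(-7) = -74 and p(-6) = 24 have opposite signs, so a root lies in (-7, -6); Newton's method refines it to λ ≈ -6.2873. p(0) = 24 and p(1) = -18 have opposite signs, so a root lies in (0, 1); Newton's method refines it to λ ≈ 0.5681. p(6) = -48 and p(7) = 24 have opposite signs, so a root lies in (6, 7); Newton's method refines it to λ ≈ 6.7192. Check (Vieta): the three roots sum to 1, matching tr M = 1.
Thus the eigenvalues (to 4 decimals) are -6.2873 (modulus 6.2873); 0.5681 (modulus 0.5681); 6.7192 (modulus 6.7192). The spectral radius is the largest modulus: r(A) ≈ 6.7192. (Cross-check: r(A) ≤ ||A||_2 ≈ 7.054; equality holds whenever A is normal, though it can also hold for some non-normal A.)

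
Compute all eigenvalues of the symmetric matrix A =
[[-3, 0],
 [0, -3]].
sigma(A) ≈ {-3} (-3 with multiplicity 2)

A is real symmetric, so its spectrum consists of real eigenvalues. Expanding the characteristic polynomial of the displayed matrix gives
  det(λ I - A) = p(λ) = λ^2 + (6)λ + (9).
Solving p(λ) = 0 yields eigenvalues ≈ -3, -3. (A is shown rounded to 4 decimals, so these recover the underlying integer eigenvalues to within that precision.)
Verification: the trace of A = -6 equals the sum of eigenvalues -6, and det(A) ≈ 9.0000 matches the eigenvalue product 9.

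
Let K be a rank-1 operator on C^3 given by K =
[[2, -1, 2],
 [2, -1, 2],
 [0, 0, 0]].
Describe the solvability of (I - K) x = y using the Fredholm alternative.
(I - K) is singular (det(I - K) = 0, i.e. 1 ∈ sigma(K)). (I - K) x = y is solvable iff y ⊥ ker((I - K)^*) = span{(2, -1, 2)}, i.e. iff 2y_1 - y_2 + 2y_3 = 0. When solvable, the solutions are x = y + c·(1, 1, 0), c arbitrary (ker(I - K) = span{(1, 1, 0)}, dimension 1).

K has rank 1, so it is an outer product K = u v^T: every row of K is a multiple of one row vector. Reading off the entries, u = (1, 1, 0) and v = (2, -1, 2) (row i of K equals u_i·v^T). A rank-one matrix u v^T satisfies K u = u (v·u) and kills the (2)-dimensional subspace v^⊥, so its characteristic polynomial is lambda^2 (lambda - v·u) with v·u = tr K = 1. Hence the eigenvalues of I - K are 1 (multiplicity 2) and 1 - (1) = 0, so det(I - K) = 0. (Direct check: I - K =
[[-1, 1, -2],
 [-2, 2, -2],
 [0, 0, 1]]
has determinant 0.) So 1 is an eigenvalue of K and (I - K) is not invertible. The finite-dimensional Fredholm alternative says: either (I - K) is invertible, or ker(I - K) ≠ {0} and then range(I - K) = ker((I - K)^*)^⊥, with dim ker(I - K) = dim ker((I - K)^*). We are in the second case, so we need both kernels. Kernel of I - K: (I - K) u = u - u (v·u) = u - u = 0, so ker(I - K) = span{u} = span{(1, 1, 0)} (it is exactly 1-dimensional because rank(I - K) = 2). Kernel of the adjoint: K is real, so (I - K)^* = I - K^T = I - v u^T, and (I - v u^T) v = v - v (u·v) = 0; hence ker((I - K)^*) = span{v} = span{(2, -1, 2)}. Therefore (I - K) x = y is solvable iff <y, v> = 0, i.e. iff 2y_1 - y_2 + 2y_3 = 0. When this holds, K y = u (v·y) = 0, so (I - K) y = y and x = y is a particular solution; the full solution set is the line x = y + c·u = y + c·(1, 1, 0), c ∈ C.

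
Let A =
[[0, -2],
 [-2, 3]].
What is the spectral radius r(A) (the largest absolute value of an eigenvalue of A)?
r(A) = 4

The eigenvalues of A are the roots of its characteristic polynomial. With M = A (coefficients from the trace and determinant):
  p(λ) = det(λ I - M) = λ^2 - 3λ - 4.
For λ^2 - 3λ - 4 the discriminant is 25. It is a perfect square (5^2), so the roots are rational: λ = (3 ± 5)/2 = 4, -1.
Thus the eigenvalues (to 4 decimals) are 4 (modulus 4); -1 (modulus 1). The spectral radius is the largest modulus: r(A) = 4. (Cross-check: r(A) ≤ ||A||_2 ≈ 4; equality holds whenever A is normal, though it can also hold for some non-normal A.)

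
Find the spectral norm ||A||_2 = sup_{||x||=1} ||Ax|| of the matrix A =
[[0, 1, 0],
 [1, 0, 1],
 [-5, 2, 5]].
||A||_2 = sqrt((55 + sqrt(2825))/2) ≈ 7.3536 (= sqrt(largest eigenvalue of A^T A))

||A||_2 = sigma_max(A) = sqrt(lambda_max(A^T A)). Form the symmetric matrix M = A^T A =
[[26, -10, -24],
 [-10, 5, 10],
 [-24, 10, 26]].
Its characteristic polynomial (trace, sum of principal 2x2 minors, determinant of M give the coefficients) is
  p(λ) = det(λ I - M) = λ^3 - 57λ^2 + 160λ - 100.
By the rational root theorem any rational root is an integer divisor of 100. Testing λ = 2: p(2) = 8 - 228 + 320 - 100 = 0, so λ = 2 is a root. Dividing out (λ - 2) leaves p(λ) = (λ - 2)(λ^2 - 55λ + 50). For λ^2 - 55λ + 50 the discriminant is 2825. It is nonnegative but not a perfect square, so the roots are real and irrational: λ = (55 ± sqrt(2825))/2 ≈ 54.0754, 0.9246.
So the eigenvalues of A^T A are ≈ 0.9246, 2, 54.0754 (all ≥ 0, as they must be for A^T A). The largest is λ_max = (55 + sqrt(2825))/2 ≈ 54.0754, hence ||A||_2 = sqrt(λ_max) = sqrt((55 + sqrt(2825))/2) ≈ 7.3536.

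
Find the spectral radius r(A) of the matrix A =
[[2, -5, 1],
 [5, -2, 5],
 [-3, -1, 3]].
r(A) ≈ 5.7856

The eigenvalues of A are the roots of its characteristic polynomial. With M = A (coefficients from the trace, the sum of principal 2x2 minors, and det A):
  p(λ) = det(λ I - M) = λ^3 - 3λ^2 + 29λ - 137.
No integer candidate from the rational root theorem (±divisors of 137) is a root, so the roots are irrational. The cubic discriminant is Δ = -397004 < 0, so there is one real root and a complex-conjugate pair. p(4) = -5 and p(5) = 58 have opposite signs, so a root lies in (4, 5); Newton's method refines it to λ ≈ 4.0929. Dividing out (λ - (4.0929)) leaves approximately λ^2 + 1.0929λ + 33.4729. For λ^2 + 1.0929λ + 33.4729 the discriminant is -132.6974. It is negative, so the remaining roots are the complex-conjugate pair λ ≈ -0.5464 ± 5.7597i. Their product equals the constant term, so |λ|^2 ≈ 33.4729 and |λ| ≈ 5.7856.
Thus the eigenvalues (to 4 decimals) are 4.0929 (modulus 4.0929); -0.5464 ± 5.7597i (modulus 5.7856). The spectral radius is the largest modulus: r(A) ≈ 5.7856. (Cross-check: r(A) ≤ ||A||_2 ≈ 8.3594; equality holds whenever A is normal, though it can also hold for some non-normal A.)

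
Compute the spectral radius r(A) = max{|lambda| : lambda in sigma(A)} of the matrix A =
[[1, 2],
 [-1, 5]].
r(A) = (6 + sqrt(8))/2 ≈ 4.4142

The eigenvalues of A are the roots of its characteristic polynomial. With M = A (coefficients from the trace and determinant):
  p(λ) = det(λ I - M) = λ^2 - 6λ + 7.
For λ^2 - 6λ + 7 the discriminant is 8. It is nonnegative but not a perfect square, so the roots are real and irrational: λ = (6 ± sqrt(8))/2 ≈ 4.4142, 1.5858.
Thus the eigenvalues (to 4 decimals) are 4.4142 (modulus 4.4142); 1.5858 (modulus 1.5858). The spectral radius is the largest modulus: r(A) = (6 + sqrt(8))/2 ≈ 4.4142. (Cross-check: r(A) ≤ ||A||_2 ≈ 5.4157; equality holds whenever A is normal, though it can also hold for some non-normal A.)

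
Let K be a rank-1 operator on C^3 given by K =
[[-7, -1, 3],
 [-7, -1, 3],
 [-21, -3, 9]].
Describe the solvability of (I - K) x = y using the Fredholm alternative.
(I - K) is singular (det(I - K) = 0, i.e. 1 ∈ sigma(K)). (I - K) x = y is solvable iff y ⊥ ker((I - K)^*) = span{(-7, -1, 3)}, i.e. iff -7y_1 - y_2 + 3y_3 = 0. When solvable, the solutions are x = y + c·(1, 1, 3), c arbitrary (ker(I - K) = span{(1, 1, 3)}, dimension 1).

K has rank 1, so it is an outer product K = u v^T: every row of K is a multiple of one row vector. Reading off the entries, u = (1, 1, 3) and v = (-7, -1, 3) (row i of K equals u_i·v^T). A rank-one matrix u v^T satisfies K u = u (v·u) and kills the (2)-dimensional subspace v^⊥, so its characteristic polynomial is lambda^2 (lambda - v·u) with v·u = tr K = 1. Hence the eigenvalues of I - K are 1 (multiplicity 2) and 1 - (1) = 0, so det(I - K) = 0. (Direct check: I - K =
[[8, 1, -3],
 [7, 2, -3],
 [21, 3, -8]]
has determinant 0.) So 1 is an eigenvalue of K and (I - K) is not invertible. The finite-dimensional Fredholm alternative says: either (I - K) is invertible, or ker(I - K) ≠ {0} and then range(I - K) = ker((I - K)^*)^⊥, with dim ker(I - K) = dim ker((I - K)^*). We are in the second case, so we need both kernels. Kernel of I - K: (I - K) u = u - u (v·u) = u - u = 0, so ker(I - K) = span{u} = span{(1, 1, 3)} (it is exactly 1-dimensional because rank(I - K) = 2). Kernel of the adjoint: K is real, so (I - K)^* = I - K^T = I - v u^T, and (I - v u^T) v = v - v (u·v) = 0; hence ker((I - K)^*) = span{v} = span{(-7, -1, 3)}. Therefore (I - K) x = y is solvable iff <y, v> = 0, i.e. iff -7y_1 - y_2 + 3y_3 = 0. When this holds, K y = u (v·y) = 0, so (I - K) y = y and x = y is a particular solution; the full solution set is the line x = y + c·u = y + c·(1, 1, 3), c ∈ C.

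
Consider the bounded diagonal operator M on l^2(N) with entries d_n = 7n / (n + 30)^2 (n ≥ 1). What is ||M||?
||M|| = 7/120 (attained at n = 30)

For M diagonal, ||M|| = sup_n |d_n|. Treat f(x) = 7x / (x + 30)^2 for real x > 0. By the quotient rule, f'(x) = 7(30 - x)/(x + 30)^3, which is positive for x < 30 and negative for x > 30. So f has a unique maximum at x = 30, and since 30 is a positive integer, the supremum over n ≥ 1 is attained at n = 30: d_30 = 7·30/(30 + 30)^2 = 7·30/3600 = 7/120. Hence ||M|| = 7/120.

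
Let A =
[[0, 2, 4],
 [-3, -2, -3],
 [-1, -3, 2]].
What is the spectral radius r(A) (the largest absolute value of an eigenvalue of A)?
r(A) ≈ 3.8616

The eigenvalues of A are the roots of its characteristic polynomial. With M = A (coefficients from the trace, the sum of principal 2x2 minors, and det A):
  p(λ) = det(λ I - M) = λ^3 - 3λ - 46.
No integer candidate from the rational root theorem (±divisors of 46) is a root, so the roots are irrational. The cubic discriminant is Δ = -57024 < 0, so there is one real root and a complex-conjugate pair. p(3) = -28 and p(4) = 6 have opposite signs, so a root lies in (3, 4); Newton's method refines it to λ ≈ 3.8616. Dividing out (λ - (3.8616)) leaves approximately λ^2 + 3.8616λ + 11.9121. For λ^2 + 3.8616λ + 11.9121 the discriminant is -32.7363. It is negative, so the remaining roots are the complex-conjugate pair λ ≈ -1.9308 ± 2.8608i. Their product equals the constant term, so |λ|^2 ≈ 11.9121 and |λ| ≈ 3.4514.
Thus the eigenvalues (to 4 decimals) are 3.8616 (modulus 3.8616); -1.9308 ± 2.8608i (modulus 3.4514). The spectral radius is the largest modulus: r(A) ≈ 3.8616. (Cross-check: r(A) ≤ ||A||_2 ≈ 6.0877; equality holds whenever A is normal, though it can also hold for some non-normal A.)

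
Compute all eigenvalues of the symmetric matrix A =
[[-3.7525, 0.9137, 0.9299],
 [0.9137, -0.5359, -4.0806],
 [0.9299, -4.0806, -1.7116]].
sigma(A) ≈ {-6, -3, 3}

A is real symmetric, so its spectrum consists of real eigenvalues. Expanding the characteristic polynomial of the displayed matrix gives
  det(λ I - A) = p(λ) = λ^3 + (6)λ^2 + (-9)λ + (-54).
Solving p(λ) = 0 yields eigenvalues ≈ -6, -3, 3. (A is shown rounded to 4 decimals, so these recover the underlying integer eigenvalues to within that precision.)
Verification: the trace of A = -6 equals the sum of eigenvalues -6, and det(A) ≈ 54.0002 matches the eigenvalue product 54.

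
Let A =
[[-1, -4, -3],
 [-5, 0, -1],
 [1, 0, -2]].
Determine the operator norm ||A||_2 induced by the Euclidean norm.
||A||_2 ≈ 5.8373 (= sqrt(largest eigenvalue of A^T A))

||A||_2 = sigma_max(A) = sqrt(lambda_max(A^T A)). Form the symmetric matrix M = A^T A =
[[27, 4, 6],
 [4, 16, 12],
 [6, 12, 14]].
Its characteristic polynomial (trace, sum of principal 2x2 minors, determinant of M give the coefficients) is
  p(λ) = det(λ I - M) = λ^3 - 57λ^2 + 838λ - 1936.
No integer candidate from the rational root theorem (±divisors of 1936) is a root, so the roots are irrational. The cubic discriminant is Δ = 56885252 > 0, so there are three distinct real roots. p(2) = -480 and p(3) = 92 have opposite signs, so a root lies in (2, 3); Newton's method refines it to λ ≈ 2.8269. p(20) = 24 and p(21) = -214 have opposite signs, so a root lies in (20, 21); Newton's method refines it to λ ≈ 20.0993. p(34) = -32 and p(35) = 444 have opposite signs, so a root lies in (34, 35); Newton's method refines it to λ ≈ 34.0738. Check (Vieta): the three roots sum to 57, matching tr M = 57.
So the eigenvalues of A^T A are ≈ 2.8269, 20.0993, 34.0738 (all ≥ 0, as they must be for A^T A). The largest is λ_max ≈ 34.0738, hence ||A||_2 = sqrt(λ_max) ≈ 5.8373.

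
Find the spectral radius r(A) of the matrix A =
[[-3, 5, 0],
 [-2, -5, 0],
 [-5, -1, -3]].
r(A) = 5

The eigenvalues of A are the roots of its characteristic polynomial. With M = A (coefficients from the trace, the sum of principal 2x2 minors, and det A):
  p(λ) = det(λ I - M) = λ^3 + 11λ^2 + 49λ + 75.
By the rational root theorem any rational root is an integer divisor of 75. Testing λ = -3: p(-3) = -27 + 99 - 147 + 75 = 0, so λ = -3 is a root. Dividing out (λ + 3) leaves p(λ) = (λ + 3)(λ^2 + 8λ + 25). For λ^2 + 8λ + 25 the discriminant is -36. It is negative, so the roots are the complex-conjugate pair λ = -4 ± (sqrt(36)/2) i ≈ -4 ± 3i. For a conjugate pair the product of the roots equals the constant term, so |λ|^2 = 25 and |λ| = sqrt(25) = 5.
Thus the eigenvalues (to 4 decimals) are -4 ± 3i (modulus 5); -3 (modulus 3). The spectral radius is the largest modulus: r(A) = 5. (Cross-check: r(A) ≤ ||A||_2 ≈ 7.1661; equality holds whenever A is normal, though it can also hold for some non-normal A.)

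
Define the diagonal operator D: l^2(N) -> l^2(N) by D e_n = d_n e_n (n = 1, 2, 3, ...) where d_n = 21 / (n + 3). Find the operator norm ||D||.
||D|| = 21/4 (attained at n = 1)

For D diagonal, ||D|| = sup_n |d_n| = sup_n 21/(n + 3). This is positive and strictly decreasing in n, so the supremum is attained at n = 1: d_1 = 21/(1 + 3) = 21/4. Hence ||D|| = 21/4.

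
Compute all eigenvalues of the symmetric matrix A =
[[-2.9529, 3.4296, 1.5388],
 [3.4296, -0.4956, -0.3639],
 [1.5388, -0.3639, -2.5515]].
sigma(A) ≈ {-6, -2, 2}

A is real symmetric, so its spectrum consists of real eigenvalues. Expanding the characteristic polynomial of the displayed matrix gives
  det(λ I - A) = p(λ) = λ^3 + (6)λ^2 + (-4)λ + (-24).
Solving p(λ) = 0 yields eigenvalues ≈ -6, -2, 2. (A is shown rounded to 4 decimals, so these recover the underlying integer eigenvalues to within that precision.)
Verification: the trace of A = -6 equals the sum of eigenvalues -6, and det(A) ≈ 24.0008 matches the eigenvalue product 24.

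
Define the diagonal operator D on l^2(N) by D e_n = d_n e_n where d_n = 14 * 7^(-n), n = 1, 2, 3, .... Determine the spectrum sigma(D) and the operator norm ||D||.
sigma(D) = {14 * 7^(-n) : n ≥ 1} ∪ {0}; ||D|| = 2

A bounded diagonal operator on l^2 with diagonal entries d_n has spectrum equal to the closure of {d_n : n ≥ 1}: every d_n is an eigenvalue (with eigenvector e_n), so {d_n} ⊂ sigma(D); the spectrum is closed, so its closure is too; and for lambda not in the closure, (D - lambda I) has bounded inverse (the diagonal entries 1/(d_n - lambda) are bounded). For our sequence d_n = 14 * 7^(-n), n = 1, 2, 3, ...:
  - {d_n} = {14 * 7^(-n) : n ≥ 1}; the only limit point is 0
  - closure = {14 * 7^(-n) : n ≥ 1} ∪ {0}
For the norm: a diagonal operator has ||D|| = sup_n |d_n|. Here d_n = 14 * 7^(-n) is positive and decreasing, so sup_n |d_n| = d_1 = 14/7 = 2. So ||D|| = 2.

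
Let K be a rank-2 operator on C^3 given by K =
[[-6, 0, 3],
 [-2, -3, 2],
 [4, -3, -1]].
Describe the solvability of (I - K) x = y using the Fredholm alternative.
(I - K) is invertible (det(I - K) = 32 ≠ 0), so for every y in C^3 the equation (I - K) x = y has a unique solution.

K has rank 2 and factors as K = U V^T = u1 v1^T + u2 v2^T with u1 = (0, 1, 1), v1 = (-2, -3, 2), u2 = (3, 0, -3), v2 = (-2, 0, 1) (multiplying out reproduces the displayed K). The nonzero eigenvalues of U V^T coincide with those of the 2 x 2 matrix G = V^T U = [[v1·u1, v1·u2], [v2·u1, v2·u2]] = [[-1, -12], [1, -9]], and by the Sylvester determinant identity det(I_3 - U V^T) = det(I_2 - V^T U) = det([[2, 12], [-1, 10]]) = (2)(10) - (12)(-1) = 32. (Direct check: I - K =
[[7, 0, -3],
 [2, 4, -2],
 [-4, 3, 2]]
has determinant 32.) The finite-dimensional Fredholm alternative says: either (I - K) is invertible, or ker(I - K) ≠ {0} and then range(I - K) = ker((I - K)^*)^⊥, with dim ker(I - K) = dim ker((I - K)^*). Since det(I - K) ≠ 0, 1 is not an eigenvalue of K and ker(I - K) = {0}, so we are in the first case: for every y there is a unique x = (I - K)^(-1) y. (Explicitly, by the Woodbury identity, (I - U V^T)^(-1) = I + U (I_2 - G)^(-1) V^T.)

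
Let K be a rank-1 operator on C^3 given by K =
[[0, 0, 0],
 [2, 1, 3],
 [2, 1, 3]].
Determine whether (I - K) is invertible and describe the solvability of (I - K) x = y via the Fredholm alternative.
(I - K) is invertible (det(I - K) = -3 ≠ 0), so for every y in C^3 the equation (I - K) x = y has a unique solution.

K has rank 1, so it is an outer product K = u v^T: every row of K is a multiple of one row vector. Reading off the entries, u = (0, 1, 1) and v = (2, 1, 3) (row i of K equals u_i·v^T). A rank-one matrix u v^T satisfies K u = u (v·u) and kills the (2)-dimensional subspace v^⊥, so its characteristic polynomial is lambda^2 (lambda - v·u) with v·u = tr K = 4. Hence the eigenvalues of I - K are 1 (multiplicity 2) and 1 - (4) = -3, so det(I - K) = -3. (Direct check: I - K =
[[1, 0, 0],
 [-2, 0, -3],
 [-2, -1, -2]]
has determinant -3.) The finite-dimensional Fredholm alternative says: either (I - K) is invertible, or ker(I - K) ≠ {0} and then range(I - K) = ker((I - K)^*)^⊥, with dim ker(I - K) = dim ker((I - K)^*). Since det(I - K) ≠ 0, 1 is not an eigenvalue of K and ker(I - K) = {0}, so we are in the first case: for every y there is a unique x = (I - K)^(-1) y. Explicitly, by the Sherman–Morrison formula, (I - u v^T)^(-1) = I + u v^T/(1 - v·u), i.e. (I - K)^(-1) = I + K/(-3).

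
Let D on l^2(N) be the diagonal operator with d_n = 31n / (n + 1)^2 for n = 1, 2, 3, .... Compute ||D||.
||D|| = 31/4 (attained at n = 1)

For D diagonal, ||D|| = sup_n |d_n|. Treat f(x) = 31x / (x + 1)^2 for real x > 0. By the quotient rule, f'(x) = 31(1 - x)/(x + 1)^3, which is positive for x < 1 and negative for x > 1. So f has a unique maximum at x = 1, and since 1 is a positive integer, the supremum over n ≥ 1 is attained at n = 1: d_1 = 31·1/(1 + 1)^2 = 31·1/4 = 31/4. Hence ||D|| = 31/4.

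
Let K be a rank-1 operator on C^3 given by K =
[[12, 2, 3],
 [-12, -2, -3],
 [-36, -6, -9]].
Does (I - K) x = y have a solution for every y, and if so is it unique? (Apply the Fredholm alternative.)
(I - K) is singular (det(I - K) = 0, i.e. 1 ∈ sigma(K)). (I - K) x = y is solvable iff y ⊥ ker((I - K)^*) = span{(12, 2, 3)}, i.e. iff 12y_1 + 2y_2 + 3y_3 = 0. When solvable, the solutions are x = y + c·(1, -1, -3), c arbitrary (ker(I - K) = span{(1, -1, -3)}, dimension 1).

K has rank 1, so it is an outer product K = u v^T: every row of K is a multiple of one row vector. Reading off the entries, u = (1, -1, -3) and v = (12, 2, 3) (row i of K equals u_i·v^T). A rank-one matrix u v^T satisfies K u = u (v·u) and kills the (2)-dimensional subspace v^⊥, so its characteristic polynomial is lambda^2 (lambda - v·u) with v·u = tr K = 1. Hence the eigenvalues of I - K are 1 (multiplicity 2) and 1 - (1) = 0, so det(I - K) = 0. (Direct check: I - K =
[[-11, -2, -3],
 [12, 3, 3],
 [36, 6, 10]]
has determinant 0.) So 1 is an eigenvalue of K and (I - K) is not invertible. The finite-dimensional Fredholm alternative says: either (I - K) is invertible, or ker(I - K) ≠ {0} and then range(I - K) = ker((I - K)^*)^⊥, with dim ker(I - K) = dim ker((I - K)^*). We are in the second case, so we need both kernels. Kernel of I - K: (I - K) u = u - u (v·u) = u - u = 0, so ker(I - K) = span{u} = span{(1, -1, -3)} (it is exactly 1-dimensional because rank(I - K) = 2). Kernel of the adjoint: K is real, so (I - K)^* = I - K^T = I - v u^T, and (I - v u^T) v = v - v (u·v) = 0; hence ker((I - K)^*) = span{v} = span{(12, 2, 3)}. Therefore (I - K) x = y is solvable iff <y, v> = 0, i.e. iff 12y_1 + 2y_2 + 3y_3 = 0. When this holds, K y = u (v·y) = 0, so (I - K) y = y and x = y is a particular solution; the full solution set is the line x = y + c·u = y + c·(1, -1, -3), c ∈ C.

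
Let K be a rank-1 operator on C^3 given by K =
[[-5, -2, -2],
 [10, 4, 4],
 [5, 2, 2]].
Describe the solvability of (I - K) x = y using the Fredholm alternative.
(I - K) is singular (det(I - K) = 0, i.e. 1 ∈ sigma(K)). (I - K) x = y is solvable iff y ⊥ ker((I - K)^*) = span{(-5, -2, -2)}, i.e. iff -5y_1 - 2y_2 - 2y_3 = 0. When solvable, the solutions are x = y + c·(1, -2, -1), c arbitrary (ker(I - K) = span{(1, -2, -1)}, dimension 1).

K has rank 1, so it is an outer product K = u v^T: every row of K is a multiple of one row vector. Reading off the entries, u = (1, -2, -1) and v = (-5, -2, -2) (row i of K equals u_i·v^T). A rank-one matrix u v^T satisfies K u = u (v·u) and kills the (2)-dimensional subspace v^⊥, so its characteristic polynomial is lambda^2 (lambda - v·u) with v·u = tr K = 1. Hence the eigenvalues of I - K are 1 (multiplicity 2) and 1 - (1) = 0, so det(I - K) = 0. (Direct check: I - K =
[[6, 2, 2],
 [-10, -3, -4],
 [-5, -2, -1]]
has determinant 0.) So 1 is an eigenvalue of K and (I - K) is not invertible. The finite-dimensional Fredholm alternative says: either (I - K) is invertible, or ker(I - K) ≠ {0} and then range(I - K) = ker((I - K)^*)^⊥, with dim ker(I - K) = dim ker((I - K)^*). We are in the second case, so we need both kernels. Kernel of I - K: (I - K) u = u - u (v·u) = u - u = 0, so ker(I - K) = span{u} = span{(1, -2, -1)} (it is exactly 1-dimensional because rank(I - K) = 2). Kernel of the adjoint: K is real, so (I - K)^* = I - K^T = I - v u^T, and (I - v u^T) v = v - v (u·v) = 0; hence ker((I - K)^*) = span{v} = span{(-5, -2, -2)}. Therefore (I - K) x = y is solvable iff <y, v> = 0, i.e. iff -5y_1 - 2y_2 - 2y_3 = 0. When this holds, K y = u (v·y) = 0, so (I - K) y = y and x = y is a particular solution; the full solution set is the line x = y + c·u = y + c·(1, -2, -1), c ∈ C.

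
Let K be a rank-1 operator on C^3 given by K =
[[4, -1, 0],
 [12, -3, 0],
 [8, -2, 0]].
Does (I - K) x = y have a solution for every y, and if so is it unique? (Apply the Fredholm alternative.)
(I - K) is singular (det(I - K) = 0, i.e. 1 ∈ sigma(K)). (I - K) x = y is solvable iff y ⊥ ker((I - K)^*) = span{(4, -1, 0)}, i.e. iff 4y_1 - y_2 = 0. When solvable, the solutions are x = y + c·(1, 3, 2), c arbitrary (ker(I - K) = span{(1, 3, 2)}, dimension 1).

K has rank 1, so it is an outer product K = u v^T: every row of K is a multiple of one row vector. Reading off the entries, u = (1, 3, 2) and v = (4, -1, 0) (row i of K equals u_i·v^T). A rank-one matrix u v^T satisfies K u = u (v·u) and kills the (2)-dimensional subspace v^⊥, so its characteristic polynomial is lambda^2 (lambda - v·u) with v·u = tr K = 1. Hence the eigenvalues of I - K are 1 (multiplicity 2) and 1 - (1) = 0, so det(I - K) = 0. (Direct check: I - K =
[[-3, 1, 0],
 [-12, 4, 0],
 [-8, 2, 1]]
has determinant 0.) So 1 is an eigenvalue of K and (I - K) is not invertible. The finite-dimensional Fredholm alternative says: either (I - K) is invertible, or ker(I - K) ≠ {0} and then range(I - K) = ker((I - K)^*)^⊥, with dim ker(I - K) = dim ker((I - K)^*). We are in the second case, so we need both kernels. Kernel of I - K: (I - K) u = u - u (v·u) = u - u = 0, so ker(I - K) = span{u} = span{(1, 3, 2)} (it is exactly 1-dimensional because rank(I - K) = 2). Kernel of the adjoint: K is real, so (I - K)^* = I - K^T = I - v u^T, and (I - v u^T) v = v - v (u·v) = 0; hence ker((I - K)^*) = span{v} = span{(4, -1, 0)}. Therefore (I - K) x = y is solvable iff <y, v> = 0, i.e. iff 4y_1 - y_2 = 0. When this holds, K y = u (v·y) = 0, so (I - K) y = y and x = y is a particular solution; the full solution set is the line x = y + c·u = y + c·(1, 3, 2), c ∈ C.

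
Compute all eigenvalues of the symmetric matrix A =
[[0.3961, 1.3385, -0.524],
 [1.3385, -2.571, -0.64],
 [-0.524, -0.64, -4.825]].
sigma(A) ≈ {-5, -3, 1}

A is real symmetric, so its spectrum consists of real eigenvalues. Expanding the characteristic polynomial of the displayed matrix gives
  det(λ I - A) = p(λ) = λ^3 + (7)λ^2 + (7)λ + (-15).
Solving p(λ) = 0 yields eigenvalues ≈ -5, -3, 1. (A is shown rounded to 4 decimals, so these recover the underlying integer eigenvalues to within that precision.)
Verification: the trace of A = -7 equals the sum of eigenvalues -7, and det(A) ≈ 14.9995 matches the eigenvalue product 15.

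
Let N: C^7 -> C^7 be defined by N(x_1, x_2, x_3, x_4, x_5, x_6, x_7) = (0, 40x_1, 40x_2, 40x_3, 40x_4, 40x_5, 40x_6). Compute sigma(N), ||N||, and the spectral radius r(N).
sigma(N) = {0}; ||N|| = 40; r(N) = 0. (N is nilpotent with N^7 = 0.)

On C^7, N is a strictly lower-triangular matrix with 40 on the subdiagonal and zeros elsewhere, so its characteristic polynomial is lambda^7 and every eigenvalue is 0: sigma(N) = {0}. For the operator norm, N e_i = 40e_{i+1} for i = 1, ..., 6 and N e_7 = 0, so the singular values of N are 40 (with multiplicity 6) and 0; hence ||N|| = 40. The spectral radius r(N) = max|lambda| = 0. Note ||N|| > r(N) — characteristic of non-normal nilpotent operators. Indeed N^7 = 0.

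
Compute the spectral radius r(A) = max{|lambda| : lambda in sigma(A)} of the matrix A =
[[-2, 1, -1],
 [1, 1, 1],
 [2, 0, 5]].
r(A) ≈ 4.7742

The eigenvalues of A are the roots of its characteristic polynomial. With M = A (coefficients from the trace, the sum of principal 2x2 minors, and det A):
  p(λ) = det(λ I - M) = λ^3 - 4λ^2 - 6λ + 11.
No integer candidate from the rational root theorem (±divisors of 11) is a root, so the roots are irrational. The cubic discriminant is Δ = 5741 > 0, so there are three distinct real roots. p(-2) = -1 and p(-1) = 12 have opposite signs, so a root lies in (-2, -1); Newton's method refines it to λ ≈ -1.9536. p(1) = 2 and p(2) = -9 have opposite signs, so a root lies in (1, 2); Newton's method refines it to λ ≈ 1.1794. p(4) = -13 and p(5) = 6 have opposite signs, so a root lies in (4, 5); Newton's method refines it to λ ≈ 4.7742. Check (Vieta): the three roots sum to 4, matching tr M = 4.
Thus the eigenvalues (to 4 decimals) are -1.9536 (modulus 1.9536); 1.1794 (modulus 1.1794); 4.7742 (modulus 4.7742). The spectral radius is the largest modulus: r(A) ≈ 4.7742. (Cross-check: r(A) ≤ ||A||_2 ≈ 5.8153; equality holds whenever A is normal, though it can also hold for some non-normal A.)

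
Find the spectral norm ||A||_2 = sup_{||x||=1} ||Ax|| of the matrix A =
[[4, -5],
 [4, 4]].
||A||_2 = sqrt((73 + sqrt(145))/2) ≈ 6.5208 (= sqrt(largest eigenvalue of A^T A))

||A||_2 = sigma_max(A) = sqrt(lambda_max(A^T A)). Form the symmetric matrix M = A^T A =
[[32, -4],
 [-4, 41]].
Its characteristic polynomial (trace, determinant of M give the coefficients) is
  p(λ) = det(λ I - M) = λ^2 - 73λ + 1296.
For λ^2 - 73λ + 1296 the discriminant is 145. It is nonnegative but not a perfect square, so the roots are real and irrational: λ = (73 ± sqrt(145))/2 ≈ 42.5208, 30.4792.
So the eigenvalues of A^T A are ≈ 30.4792, 42.5208 (all ≥ 0, as they must be for A^T A). The largest is λ_max = (73 + sqrt(145))/2 ≈ 42.5208, hence ||A||_2 = sqrt(λ_max) = sqrt((73 + sqrt(145))/2) ≈ 6.5208.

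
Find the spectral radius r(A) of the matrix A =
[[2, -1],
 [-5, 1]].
r(A) = (3 + sqrt(21))/2 ≈ 3.7913

The eigenvalues of A are the roots of its characteristic polynomial. With M = A (coefficients from the trace and determinant):
  p(λ) = det(λ I - M) = λ^2 - 3λ - 3.
For λ^2 - 3λ - 3 the discriminant is 21. It is nonnegative but not a perfect square, so the roots are real and irrational: λ = (3 ± sqrt(21))/2 ≈ 3.7913, -0.7913.
Thus the eigenvalues (to 4 decimals) are 3.7913 (modulus 3.7913); -0.7913 (modulus 0.7913). The spectral radius is the largest modulus: r(A) = (3 + sqrt(21))/2 ≈ 3.7913. (Cross-check: r(A) ≤ ||A||_2 ≈ 5.5414; equality holds whenever A is normal, though it can also hold for some non-normal A.)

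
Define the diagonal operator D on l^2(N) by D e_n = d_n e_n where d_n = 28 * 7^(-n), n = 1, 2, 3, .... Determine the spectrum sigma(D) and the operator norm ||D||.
sigma(D) = {28 * 7^(-n) : n ≥ 1} ∪ {0}; ||D|| = 4

A bounded diagonal operator on l^2 with diagonal entries d_n has spectrum equal to the closure of {d_n : n ≥ 1}: every d_n is an eigenvalue (with eigenvector e_n), so {d_n} ⊂ sigma(D); the spectrum is closed, so its closure is too; and for lambda not in the closure, (D - lambda I) has bounded inverse (the diagonal entries 1/(d_n - lambda) are bounded). For our sequence d_n = 28 * 7^(-n), n = 1, 2, 3, ...:
  - {d_n} = {28 * 7^(-n) : n ≥ 1}; the only limit point is 0
  - closure = {28 * 7^(-n) : n ≥ 1} ∪ {0}
For the norm: a diagonal operator has ||D|| = sup_n |d_n|. Here d_n = 28 * 7^(-n) is positive and decreasing, so sup_n |d_n| = d_1 = 28/7 = 4. So ||D|| = 4.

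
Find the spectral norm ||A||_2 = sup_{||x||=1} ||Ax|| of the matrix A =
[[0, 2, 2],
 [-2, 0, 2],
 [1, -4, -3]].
||A||_2 ≈ 6.0375 (= sqrt(largest eigenvalue of A^T A))

||A||_2 = sigma_max(A) = sqrt(lambda_max(A^T A)). Form the symmetric matrix M = A^T A =
[[5, -4, -7],
 [-4, 20, 16],
 [-7, 16, 17]].
Its characteristic polynomial (trace, sum of principal 2x2 minors, determinant of M give the coefficients) is
  p(λ) = det(λ I - M) = λ^3 - 42λ^2 + 204λ - 64.
No integer candidate from the rational root theorem (±divisors of 64) is a root, so the roots are irrational. The cubic discriminant is Δ = 30245184 > 0, so there are three distinct real roots. p(0) = -64 and p(1) = 99 have opposite signs, so a root lies in (0, 1); Newton's method refines it to λ ≈ 0.3369. p(5) = 31 and p(6) = -136 have opposite signs, so a root lies in (5, 6); Newton's method refines it to λ ≈ 5.2114. p(36) = -496 and p(37) = 639 have opposite signs, so a root lies in (36, 37); Newton's method refines it to λ ≈ 36.4517. Check (Vieta): the three roots sum to 42, matching tr M = 42.
So the eigenvalues of A^T A are ≈ 0.3369, 5.2114, 36.4517 (all ≥ 0, as they must be for A^T A). The largest is λ_max ≈ 36.4517, hence ||A||_2 = sqrt(λ_max) ≈ 6.0375.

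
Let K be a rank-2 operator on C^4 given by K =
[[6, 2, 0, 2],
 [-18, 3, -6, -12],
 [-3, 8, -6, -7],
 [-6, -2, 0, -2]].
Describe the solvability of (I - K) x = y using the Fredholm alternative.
(I - K) is invertible (det(I - K) = 30 ≠ 0), so for every y in C^4 the equation (I - K) x = y has a unique solution.

K has rank 2 and factors as K = U V^T = u1 v1^T + u2 v2^T with u1 = (-2, 3, -2, 2), v1 = (-3, -1, 0, -1), u2 = (0, 3, 3, 0), v2 = (-3, 2, -2, -3) (multiplying out reproduces the displayed K). The nonzero eigenvalues of U V^T coincide with those of the 2 x 2 matrix G = V^T U = [[v1·u1, v1·u2], [v2·u1, v2·u2]] = [[1, -3], [10, 0]], and by the Sylvester determinant identity det(I_4 - U V^T) = det(I_2 - V^T U) = det([[0, 3], [-10, 1]]) = (0)(1) - (3)(-10) = 30. (Direct check: I - K =
[[-5, -2, 0, -2],
 [18, -2, 6, 12],
 [3, -8, 7, 7],
 [6, 2, 0, 3]]
has determinant 30.) The finite-dimensional Fredholm alternative says: either (I - K) is invertible, or ker(I - K) ≠ {0} and then range(I - K) = ker((I - K)^*)^⊥, with dim ker(I - K) = dim ker((I - K)^*). Since det(I - K) ≠ 0, 1 is not an eigenvalue of K and ker(I - K) = {0}, so we are in the first case: for every y there is a unique x = (I - K)^(-1) y. (Explicitly, by the Woodbury identity, (I - U V^T)^(-1) = I + U (I_2 - G)^(-1) V^T.)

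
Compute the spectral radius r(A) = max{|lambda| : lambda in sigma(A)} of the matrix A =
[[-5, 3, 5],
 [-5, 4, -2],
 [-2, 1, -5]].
r(A) ≈ 4.994

The eigenvalues of A are the roots of its characteristic polynomial. With M = A (coefficients from the trace, the sum of principal 2x2 minors, and det A):
  p(λ) = det(λ I - M) = λ^3 + 6λ^2 + 12λ - 42.
No integer candidate from the rational root theorem (±divisors of 42) is a root, so the roots are irrational. The cubic discriminant is Δ = -67500 < 0, so there is one real root and a complex-conjugate pair. p(1) = -23 and p(2) = 14 have opposite signs, so a root lies in (1, 2); Newton's method refines it to λ ≈ 1.684. Dividing out (λ - (1.684)) leaves approximately λ^2 + 7.684λ + 24.9402. For λ^2 + 7.684λ + 24.9402 the discriminant is -40.7163. It is negative, so the remaining roots are the complex-conjugate pair λ ≈ -3.842 ± 3.1905i. Their product equals the constant term, so |λ|^2 ≈ 24.9402 and |λ| ≈ 4.994.
Thus the eigenvalues (to 4 decimals) are 1.684 (modulus 1.684); -3.842 ± 3.1905i (modulus 4.994). The spectral radius is the largest modulus: r(A) ≈ 4.994. (Cross-check: r(A) ≤ ||A||_2 ≈ 8.9776; equality holds whenever A is normal, though it can also hold for some non-normal A.)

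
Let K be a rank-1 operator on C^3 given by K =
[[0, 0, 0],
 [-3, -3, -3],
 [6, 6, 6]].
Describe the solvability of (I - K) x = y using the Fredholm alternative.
(I - K) is invertible (det(I - K) = -2 ≠ 0), so for every y in C^3 the equation (I - K) x = y has a unique solution.

K has rank 1, so it is an outer product K = u v^T: every row of K is a multiple of one row vector. Reading off the entries, u = (0, -1, 2) and v = (3, 3, 3) (row i of K equals u_i·v^T). A rank-one matrix u v^T satisfies K u = u (v·u) and kills the (2)-dimensional subspace v^⊥, so its characteristic polynomial is lambda^2 (lambda - v·u) with v·u = tr K = 3. Hence the eigenvalues of I - K are 1 (multiplicity 2) and 1 - (3) = -2, so det(I - K) = -2. (Direct check: I - K =
[[1, 0, 0],
 [3, 4, 3],
 [-6, -6, -5]]
has determinant -2.) The finite-dimensional Fredholm alternative says: either (I - K) is invertible, or ker(I - K) ≠ {0} and then range(I - K) = ker((I - K)^*)^⊥, with dim ker(I - K) = dim ker((I - K)^*). Since det(I - K) ≠ 0, 1 is not an eigenvalue of K and ker(I - K) = {0}, so we are in the first case: for every y there is a unique x = (I - K)^(-1) y. Explicitly, by the Sherman–Morrison formula, (I - u v^T)^(-1) = I + u v^T/(1 - v·u), i.e. (I - K)^(-1) = I + K/(-2).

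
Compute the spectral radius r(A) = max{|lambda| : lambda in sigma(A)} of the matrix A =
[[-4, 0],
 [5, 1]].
r(A) = 4

The eigenvalues of A are the roots of its characteristic polynomial. With M = A (coefficients from the trace and determinant):
  p(λ) = det(λ I - M) = λ^2 + 3λ - 4.
For λ^2 + 3λ - 4 the discriminant is 25. It is a perfect square (5^2), so the roots are rational: λ = (-3 ± 5)/2 = 1, -4.
Thus the eigenvalues (to 4 decimals) are 1 (modulus 1); -4 (modulus 4). The spectral radius is the largest modulus: r(A) = 4. (Cross-check: r(A) ≤ ||A||_2 ≈ 6.451; equality holds whenever A is normal, though it can also hold for some non-normal A.)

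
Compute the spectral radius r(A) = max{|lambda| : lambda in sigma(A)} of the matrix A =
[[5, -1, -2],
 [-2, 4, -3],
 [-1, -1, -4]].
r(A) = 6

The eigenvalues of A are the roots of its characteristic polynomial. With M = A (coefficients from the trace, the sum of principal 2x2 minors, and det A):
  p(λ) = det(λ I - M) = λ^3 - 5λ^2 - 23λ + 102.
By the rational root theorem any rational root is an integer divisor of 102. Testing λ = 6: p(6) = 216 - 180 - 138 + 102 = 0, so λ = 6 is a root. Dividing out (λ - 6) leaves p(λ) = (λ - 6)(λ^2 + λ - 17). For λ^2 + λ - 17 the discriminant is 69. It is nonnegative but not a perfect square, so the roots are real and irrational: λ = (-1 ± sqrt(69))/2 ≈ 3.6533, -4.6533.
Thus the eigenvalues (to 4 decimals) are 3.6533 (modulus 3.6533); -4.6533 (modulus 4.6533); 6 (modulus 6). The spectral radius is the largest modulus: r(A) = 6. (Cross-check: r(A) ≤ ||A||_2 ≈ 6.2103; equality holds whenever A is normal, though it can also hold for some non-normal A.)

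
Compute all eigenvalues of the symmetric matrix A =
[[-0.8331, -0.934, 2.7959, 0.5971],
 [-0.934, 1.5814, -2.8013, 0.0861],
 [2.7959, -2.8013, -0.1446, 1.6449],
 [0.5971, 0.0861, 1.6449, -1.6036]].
sigma(A) ≈ {-4, -2, 0, 5}

A is real symmetric, so its spectrum consists of real eigenvalues. Expanding the characteristic polynomial of the displayed matrix gives
  det(λ I - A) = p(λ) = λ^4 + (1)λ^3 + (-22)λ^2 + (-40)λ + (-0.0024).
Solving p(λ) = 0 yields eigenvalues ≈ -4, -2, 0, 5. (A is shown rounded to 4 decimals, so these recover the underlying integer eigenvalues to within that precision.)
Verification: the trace of A = -1 equals the sum of eigenvalues -1, and det(A) ≈ -0.0024 matches the eigenvalue product 0.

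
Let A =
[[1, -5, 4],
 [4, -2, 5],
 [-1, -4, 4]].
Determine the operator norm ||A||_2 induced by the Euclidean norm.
||A||_2 ≈ 10.1297 (= sqrt(largest eigenvalue of A^T A))

||A||_2 = sigma_max(A) = sqrt(lambda_max(A^T A)). Form the symmetric matrix M = A^T A =
[[18, -9, 20],
 [-9, 45, -46],
 [20, -46, 57]].
Its characteristic polynomial (trace, sum of principal 2x2 minors, determinant of M give the coefficients) is
  p(λ) = det(λ I - M) = λ^3 - 120λ^2 + 1804λ - 2025.
No integer candidate from the rational root theorem (±divisors of 2025) is a root, so the roots are irrational. The cubic discriminant is Δ = 17162903669 > 0, so there are three distinct real roots. p(1) = -340 and p(2) = 1111 have opposite signs, so a root lies in (1, 2); Newton's method refines it to λ ≈ 1.2206. p(16) = 215 and p(17) = -1124 have opposite signs, so a root lies in (16, 17); Newton's method refines it to λ ≈ 16.168. p(102) = -5289 and p(103) = 3434 have opposite signs, so a root lies in (102, 103); Newton's method refines it to λ ≈ 102.6114. Check (Vieta): the three roots sum to 120, matching tr M = 120.
So the eigenvalues of A^T A are ≈ 1.2206, 16.168, 102.6114 (all ≥ 0, as they must be for A^T A). The largest is λ_max ≈ 102.6114, hence ||A||_2 = sqrt(λ_max) ≈ 10.1297.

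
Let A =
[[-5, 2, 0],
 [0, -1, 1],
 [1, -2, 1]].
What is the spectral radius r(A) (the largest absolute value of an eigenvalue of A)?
r(A) ≈ 4.9207

The eigenvalues of A are the roots of its characteristic polynomial. With M = A (coefficients from the trace, the sum of principal 2x2 minors, and det A):
  p(λ) = det(λ I - M) = λ^3 + 5λ^2 + λ + 3.
No integer candidate from the rational root theorem (±divisors of 3) is a root, so the roots are irrational. The cubic discriminant is Δ = -1452 < 0, so there is one real root and a complex-conjugate pair. p(-5) = -2 and p(-4) = 15 have opposite signs, so a root lies in (-5, -4); Newton's method refines it to λ ≈ -4.9207. Dividing out (λ - (-4.9207)) leaves approximately λ^2 + 0.0793λ + 0.6097. For λ^2 + 0.0793λ + 0.6097 the discriminant is -2.4324. It is negative, so the remaining roots are the complex-conjugate pair λ ≈ -0.0397 ± 0.7798i. Their product equals the constant term, so |λ|^2 ≈ 0.6097 and |λ| ≈ 0.7808.
Thus the eigenvalues (to 4 decimals) are -4.9207 (modulus 4.9207); -0.0397 ± 0.7798i (modulus 0.7808). The spectral radius is the largest modulus: r(A) ≈ 4.9207. (Cross-check: r(A) ≤ ||A||_2 ≈ 5.6899; equality holds whenever A is normal, though it can also hold for some non-normal A.)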